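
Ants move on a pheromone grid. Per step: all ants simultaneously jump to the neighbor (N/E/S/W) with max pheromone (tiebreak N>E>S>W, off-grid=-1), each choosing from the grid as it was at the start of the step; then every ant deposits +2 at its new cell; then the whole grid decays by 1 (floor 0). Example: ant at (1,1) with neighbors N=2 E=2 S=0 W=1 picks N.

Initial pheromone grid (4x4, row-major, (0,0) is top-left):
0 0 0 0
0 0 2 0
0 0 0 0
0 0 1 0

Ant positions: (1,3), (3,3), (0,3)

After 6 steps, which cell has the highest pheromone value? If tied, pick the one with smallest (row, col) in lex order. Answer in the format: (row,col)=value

Step 1: ant0:(1,3)->W->(1,2) | ant1:(3,3)->W->(3,2) | ant2:(0,3)->S->(1,3)
  grid max=3 at (1,2)
Step 2: ant0:(1,2)->E->(1,3) | ant1:(3,2)->N->(2,2) | ant2:(1,3)->W->(1,2)
  grid max=4 at (1,2)
Step 3: ant0:(1,3)->W->(1,2) | ant1:(2,2)->N->(1,2) | ant2:(1,2)->E->(1,3)
  grid max=7 at (1,2)
Step 4: ant0:(1,2)->E->(1,3) | ant1:(1,2)->E->(1,3) | ant2:(1,3)->W->(1,2)
  grid max=8 at (1,2)
Step 5: ant0:(1,3)->W->(1,2) | ant1:(1,3)->W->(1,2) | ant2:(1,2)->E->(1,3)
  grid max=11 at (1,2)
Step 6: ant0:(1,2)->E->(1,3) | ant1:(1,2)->E->(1,3) | ant2:(1,3)->W->(1,2)
  grid max=12 at (1,2)
Final grid:
  0 0 0 0
  0 0 12 10
  0 0 0 0
  0 0 0 0
Max pheromone 12 at (1,2)

Answer: (1,2)=12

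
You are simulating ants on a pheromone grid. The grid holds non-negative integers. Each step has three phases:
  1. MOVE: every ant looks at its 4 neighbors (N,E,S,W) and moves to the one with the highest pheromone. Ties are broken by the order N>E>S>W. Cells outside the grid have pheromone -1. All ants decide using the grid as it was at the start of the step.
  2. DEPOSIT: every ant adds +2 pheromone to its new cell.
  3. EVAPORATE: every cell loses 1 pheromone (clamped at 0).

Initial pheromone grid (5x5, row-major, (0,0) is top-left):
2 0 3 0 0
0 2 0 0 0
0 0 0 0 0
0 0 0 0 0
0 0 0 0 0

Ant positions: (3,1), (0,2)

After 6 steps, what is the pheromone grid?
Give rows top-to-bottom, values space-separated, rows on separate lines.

After step 1: ants at (2,1),(0,3)
  1 0 2 1 0
  0 1 0 0 0
  0 1 0 0 0
  0 0 0 0 0
  0 0 0 0 0
After step 2: ants at (1,1),(0,2)
  0 0 3 0 0
  0 2 0 0 0
  0 0 0 0 0
  0 0 0 0 0
  0 0 0 0 0
After step 3: ants at (0,1),(0,3)
  0 1 2 1 0
  0 1 0 0 0
  0 0 0 0 0
  0 0 0 0 0
  0 0 0 0 0
After step 4: ants at (0,2),(0,2)
  0 0 5 0 0
  0 0 0 0 0
  0 0 0 0 0
  0 0 0 0 0
  0 0 0 0 0
After step 5: ants at (0,3),(0,3)
  0 0 4 3 0
  0 0 0 0 0
  0 0 0 0 0
  0 0 0 0 0
  0 0 0 0 0
After step 6: ants at (0,2),(0,2)
  0 0 7 2 0
  0 0 0 0 0
  0 0 0 0 0
  0 0 0 0 0
  0 0 0 0 0

0 0 7 2 0
0 0 0 0 0
0 0 0 0 0
0 0 0 0 0
0 0 0 0 0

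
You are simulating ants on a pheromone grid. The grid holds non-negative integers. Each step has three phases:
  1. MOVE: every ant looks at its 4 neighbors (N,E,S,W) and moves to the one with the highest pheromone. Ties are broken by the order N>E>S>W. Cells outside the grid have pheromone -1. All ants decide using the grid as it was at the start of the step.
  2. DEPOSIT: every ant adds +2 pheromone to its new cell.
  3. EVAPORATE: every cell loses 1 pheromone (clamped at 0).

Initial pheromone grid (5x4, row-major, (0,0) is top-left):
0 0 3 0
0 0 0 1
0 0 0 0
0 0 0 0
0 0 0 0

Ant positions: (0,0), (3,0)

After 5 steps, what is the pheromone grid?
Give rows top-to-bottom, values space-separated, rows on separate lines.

After step 1: ants at (0,1),(2,0)
  0 1 2 0
  0 0 0 0
  1 0 0 0
  0 0 0 0
  0 0 0 0
After step 2: ants at (0,2),(1,0)
  0 0 3 0
  1 0 0 0
  0 0 0 0
  0 0 0 0
  0 0 0 0
After step 3: ants at (0,3),(0,0)
  1 0 2 1
  0 0 0 0
  0 0 0 0
  0 0 0 0
  0 0 0 0
After step 4: ants at (0,2),(0,1)
  0 1 3 0
  0 0 0 0
  0 0 0 0
  0 0 0 0
  0 0 0 0
After step 5: ants at (0,1),(0,2)
  0 2 4 0
  0 0 0 0
  0 0 0 0
  0 0 0 0
  0 0 0 0

0 2 4 0
0 0 0 0
0 0 0 0
0 0 0 0
0 0 0 0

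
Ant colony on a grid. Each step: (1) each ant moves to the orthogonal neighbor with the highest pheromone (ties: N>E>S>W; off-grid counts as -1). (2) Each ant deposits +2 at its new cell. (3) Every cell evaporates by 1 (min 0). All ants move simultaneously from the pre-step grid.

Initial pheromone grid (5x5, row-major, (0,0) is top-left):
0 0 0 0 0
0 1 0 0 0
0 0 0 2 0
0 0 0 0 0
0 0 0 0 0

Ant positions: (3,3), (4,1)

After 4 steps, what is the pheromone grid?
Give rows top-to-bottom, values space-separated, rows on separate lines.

After step 1: ants at (2,3),(3,1)
  0 0 0 0 0
  0 0 0 0 0
  0 0 0 3 0
  0 1 0 0 0
  0 0 0 0 0
After step 2: ants at (1,3),(2,1)
  0 0 0 0 0
  0 0 0 1 0
  0 1 0 2 0
  0 0 0 0 0
  0 0 0 0 0
After step 3: ants at (2,3),(1,1)
  0 0 0 0 0
  0 1 0 0 0
  0 0 0 3 0
  0 0 0 0 0
  0 0 0 0 0
After step 4: ants at (1,3),(0,1)
  0 1 0 0 0
  0 0 0 1 0
  0 0 0 2 0
  0 0 0 0 0
  0 0 0 0 0

0 1 0 0 0
0 0 0 1 0
0 0 0 2 0
0 0 0 0 0
0 0 0 0 0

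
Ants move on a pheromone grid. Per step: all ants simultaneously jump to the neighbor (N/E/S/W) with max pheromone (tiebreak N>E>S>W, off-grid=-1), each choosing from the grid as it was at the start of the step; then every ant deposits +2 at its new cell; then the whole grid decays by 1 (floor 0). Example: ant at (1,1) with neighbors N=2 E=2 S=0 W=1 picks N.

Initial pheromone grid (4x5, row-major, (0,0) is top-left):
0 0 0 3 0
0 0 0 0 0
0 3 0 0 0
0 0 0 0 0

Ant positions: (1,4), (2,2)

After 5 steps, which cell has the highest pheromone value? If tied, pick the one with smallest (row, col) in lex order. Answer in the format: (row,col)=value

Step 1: ant0:(1,4)->N->(0,4) | ant1:(2,2)->W->(2,1)
  grid max=4 at (2,1)
Step 2: ant0:(0,4)->W->(0,3) | ant1:(2,1)->N->(1,1)
  grid max=3 at (0,3)
Step 3: ant0:(0,3)->E->(0,4) | ant1:(1,1)->S->(2,1)
  grid max=4 at (2,1)
Step 4: ant0:(0,4)->W->(0,3) | ant1:(2,1)->N->(1,1)
  grid max=3 at (0,3)
Step 5: ant0:(0,3)->E->(0,4) | ant1:(1,1)->S->(2,1)
  grid max=4 at (2,1)
Final grid:
  0 0 0 2 1
  0 0 0 0 0
  0 4 0 0 0
  0 0 0 0 0
Max pheromone 4 at (2,1)

Answer: (2,1)=4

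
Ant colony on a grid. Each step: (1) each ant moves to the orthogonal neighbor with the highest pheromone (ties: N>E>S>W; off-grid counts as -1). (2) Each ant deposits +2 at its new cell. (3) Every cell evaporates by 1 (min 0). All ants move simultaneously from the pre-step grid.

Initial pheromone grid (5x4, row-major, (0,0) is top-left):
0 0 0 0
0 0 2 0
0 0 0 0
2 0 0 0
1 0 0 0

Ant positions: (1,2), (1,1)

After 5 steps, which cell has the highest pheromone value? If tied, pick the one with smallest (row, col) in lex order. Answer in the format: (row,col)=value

Answer: (1,2)=7

Derivation:
Step 1: ant0:(1,2)->N->(0,2) | ant1:(1,1)->E->(1,2)
  grid max=3 at (1,2)
Step 2: ant0:(0,2)->S->(1,2) | ant1:(1,2)->N->(0,2)
  grid max=4 at (1,2)
Step 3: ant0:(1,2)->N->(0,2) | ant1:(0,2)->S->(1,2)
  grid max=5 at (1,2)
Step 4: ant0:(0,2)->S->(1,2) | ant1:(1,2)->N->(0,2)
  grid max=6 at (1,2)
Step 5: ant0:(1,2)->N->(0,2) | ant1:(0,2)->S->(1,2)
  grid max=7 at (1,2)
Final grid:
  0 0 5 0
  0 0 7 0
  0 0 0 0
  0 0 0 0
  0 0 0 0
Max pheromone 7 at (1,2)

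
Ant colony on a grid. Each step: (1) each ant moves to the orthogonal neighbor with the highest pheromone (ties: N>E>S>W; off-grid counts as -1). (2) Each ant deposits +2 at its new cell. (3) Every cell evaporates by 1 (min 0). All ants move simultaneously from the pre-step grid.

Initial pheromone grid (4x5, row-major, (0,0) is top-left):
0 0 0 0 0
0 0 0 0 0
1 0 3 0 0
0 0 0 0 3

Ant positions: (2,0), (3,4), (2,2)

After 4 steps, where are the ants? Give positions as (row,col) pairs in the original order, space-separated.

Step 1: ant0:(2,0)->N->(1,0) | ant1:(3,4)->N->(2,4) | ant2:(2,2)->N->(1,2)
  grid max=2 at (2,2)
Step 2: ant0:(1,0)->N->(0,0) | ant1:(2,4)->S->(3,4) | ant2:(1,2)->S->(2,2)
  grid max=3 at (2,2)
Step 3: ant0:(0,0)->E->(0,1) | ant1:(3,4)->N->(2,4) | ant2:(2,2)->N->(1,2)
  grid max=2 at (2,2)
Step 4: ant0:(0,1)->E->(0,2) | ant1:(2,4)->S->(3,4) | ant2:(1,2)->S->(2,2)
  grid max=3 at (2,2)

(0,2) (3,4) (2,2)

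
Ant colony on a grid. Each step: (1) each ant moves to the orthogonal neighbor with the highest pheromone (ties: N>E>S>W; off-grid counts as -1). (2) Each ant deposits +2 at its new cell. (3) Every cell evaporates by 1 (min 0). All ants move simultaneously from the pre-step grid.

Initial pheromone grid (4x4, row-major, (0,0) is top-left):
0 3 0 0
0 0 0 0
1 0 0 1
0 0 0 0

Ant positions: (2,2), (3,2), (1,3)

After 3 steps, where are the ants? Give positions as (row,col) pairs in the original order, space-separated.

Step 1: ant0:(2,2)->E->(2,3) | ant1:(3,2)->N->(2,2) | ant2:(1,3)->S->(2,3)
  grid max=4 at (2,3)
Step 2: ant0:(2,3)->W->(2,2) | ant1:(2,2)->E->(2,3) | ant2:(2,3)->W->(2,2)
  grid max=5 at (2,3)
Step 3: ant0:(2,2)->E->(2,3) | ant1:(2,3)->W->(2,2) | ant2:(2,2)->E->(2,3)
  grid max=8 at (2,3)

(2,3) (2,2) (2,3)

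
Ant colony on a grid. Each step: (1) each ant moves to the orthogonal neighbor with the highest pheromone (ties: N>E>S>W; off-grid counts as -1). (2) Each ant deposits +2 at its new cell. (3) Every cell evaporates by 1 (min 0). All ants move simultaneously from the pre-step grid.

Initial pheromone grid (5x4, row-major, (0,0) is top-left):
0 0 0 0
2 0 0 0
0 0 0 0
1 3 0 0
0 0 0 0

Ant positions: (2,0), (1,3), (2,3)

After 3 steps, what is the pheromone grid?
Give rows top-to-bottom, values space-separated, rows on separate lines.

After step 1: ants at (1,0),(0,3),(1,3)
  0 0 0 1
  3 0 0 1
  0 0 0 0
  0 2 0 0
  0 0 0 0
After step 2: ants at (0,0),(1,3),(0,3)
  1 0 0 2
  2 0 0 2
  0 0 0 0
  0 1 0 0
  0 0 0 0
After step 3: ants at (1,0),(0,3),(1,3)
  0 0 0 3
  3 0 0 3
  0 0 0 0
  0 0 0 0
  0 0 0 0

0 0 0 3
3 0 0 3
0 0 0 0
0 0 0 0
0 0 0 0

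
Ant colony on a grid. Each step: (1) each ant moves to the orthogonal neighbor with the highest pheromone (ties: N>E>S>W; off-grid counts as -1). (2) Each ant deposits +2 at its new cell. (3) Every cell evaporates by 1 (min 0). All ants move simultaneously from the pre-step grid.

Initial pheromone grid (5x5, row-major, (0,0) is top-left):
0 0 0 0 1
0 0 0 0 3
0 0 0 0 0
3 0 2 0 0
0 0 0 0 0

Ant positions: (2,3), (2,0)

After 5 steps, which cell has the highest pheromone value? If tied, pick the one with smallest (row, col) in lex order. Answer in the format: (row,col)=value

Step 1: ant0:(2,3)->N->(1,3) | ant1:(2,0)->S->(3,0)
  grid max=4 at (3,0)
Step 2: ant0:(1,3)->E->(1,4) | ant1:(3,0)->N->(2,0)
  grid max=3 at (1,4)
Step 3: ant0:(1,4)->N->(0,4) | ant1:(2,0)->S->(3,0)
  grid max=4 at (3,0)
Step 4: ant0:(0,4)->S->(1,4) | ant1:(3,0)->N->(2,0)
  grid max=3 at (1,4)
Step 5: ant0:(1,4)->N->(0,4) | ant1:(2,0)->S->(3,0)
  grid max=4 at (3,0)
Final grid:
  0 0 0 0 1
  0 0 0 0 2
  0 0 0 0 0
  4 0 0 0 0
  0 0 0 0 0
Max pheromone 4 at (3,0)

Answer: (3,0)=4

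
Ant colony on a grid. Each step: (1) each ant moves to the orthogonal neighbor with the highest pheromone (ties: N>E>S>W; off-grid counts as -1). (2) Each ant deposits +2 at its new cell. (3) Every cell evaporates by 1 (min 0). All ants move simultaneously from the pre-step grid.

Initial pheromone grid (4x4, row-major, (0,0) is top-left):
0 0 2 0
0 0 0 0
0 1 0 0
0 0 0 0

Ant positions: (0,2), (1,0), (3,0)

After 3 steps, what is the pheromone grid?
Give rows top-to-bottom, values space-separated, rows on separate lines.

After step 1: ants at (0,3),(0,0),(2,0)
  1 0 1 1
  0 0 0 0
  1 0 0 0
  0 0 0 0
After step 2: ants at (0,2),(0,1),(1,0)
  0 1 2 0
  1 0 0 0
  0 0 0 0
  0 0 0 0
After step 3: ants at (0,1),(0,2),(0,0)
  1 2 3 0
  0 0 0 0
  0 0 0 0
  0 0 0 0

1 2 3 0
0 0 0 0
0 0 0 0
0 0 0 0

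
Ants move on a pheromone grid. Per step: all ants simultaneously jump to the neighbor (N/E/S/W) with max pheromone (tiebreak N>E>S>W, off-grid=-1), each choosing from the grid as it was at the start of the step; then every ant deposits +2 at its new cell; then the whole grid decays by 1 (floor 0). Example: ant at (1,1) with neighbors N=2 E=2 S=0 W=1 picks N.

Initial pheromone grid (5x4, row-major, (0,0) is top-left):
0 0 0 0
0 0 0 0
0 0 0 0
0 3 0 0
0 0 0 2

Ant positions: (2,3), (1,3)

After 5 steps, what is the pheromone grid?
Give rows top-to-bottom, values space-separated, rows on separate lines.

After step 1: ants at (1,3),(0,3)
  0 0 0 1
  0 0 0 1
  0 0 0 0
  0 2 0 0
  0 0 0 1
After step 2: ants at (0,3),(1,3)
  0 0 0 2
  0 0 0 2
  0 0 0 0
  0 1 0 0
  0 0 0 0
After step 3: ants at (1,3),(0,3)
  0 0 0 3
  0 0 0 3
  0 0 0 0
  0 0 0 0
  0 0 0 0
After step 4: ants at (0,3),(1,3)
  0 0 0 4
  0 0 0 4
  0 0 0 0
  0 0 0 0
  0 0 0 0
After step 5: ants at (1,3),(0,3)
  0 0 0 5
  0 0 0 5
  0 0 0 0
  0 0 0 0
  0 0 0 0

0 0 0 5
0 0 0 5
0 0 0 0
0 0 0 0
0 0 0 0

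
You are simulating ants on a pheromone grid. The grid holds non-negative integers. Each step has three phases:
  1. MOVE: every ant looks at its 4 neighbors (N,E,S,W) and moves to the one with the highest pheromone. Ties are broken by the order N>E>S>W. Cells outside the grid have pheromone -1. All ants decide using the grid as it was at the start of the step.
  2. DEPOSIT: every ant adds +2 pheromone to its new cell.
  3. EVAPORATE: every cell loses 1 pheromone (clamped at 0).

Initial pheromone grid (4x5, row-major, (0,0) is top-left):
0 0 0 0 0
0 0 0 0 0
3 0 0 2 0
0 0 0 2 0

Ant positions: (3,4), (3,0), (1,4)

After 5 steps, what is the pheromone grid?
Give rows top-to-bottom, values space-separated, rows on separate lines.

After step 1: ants at (3,3),(2,0),(0,4)
  0 0 0 0 1
  0 0 0 0 0
  4 0 0 1 0
  0 0 0 3 0
After step 2: ants at (2,3),(1,0),(1,4)
  0 0 0 0 0
  1 0 0 0 1
  3 0 0 2 0
  0 0 0 2 0
After step 3: ants at (3,3),(2,0),(0,4)
  0 0 0 0 1
  0 0 0 0 0
  4 0 0 1 0
  0 0 0 3 0
After step 4: ants at (2,3),(1,0),(1,4)
  0 0 0 0 0
  1 0 0 0 1
  3 0 0 2 0
  0 0 0 2 0
After step 5: ants at (3,3),(2,0),(0,4)
  0 0 0 0 1
  0 0 0 0 0
  4 0 0 1 0
  0 0 0 3 0

0 0 0 0 1
0 0 0 0 0
4 0 0 1 0
0 0 0 3 0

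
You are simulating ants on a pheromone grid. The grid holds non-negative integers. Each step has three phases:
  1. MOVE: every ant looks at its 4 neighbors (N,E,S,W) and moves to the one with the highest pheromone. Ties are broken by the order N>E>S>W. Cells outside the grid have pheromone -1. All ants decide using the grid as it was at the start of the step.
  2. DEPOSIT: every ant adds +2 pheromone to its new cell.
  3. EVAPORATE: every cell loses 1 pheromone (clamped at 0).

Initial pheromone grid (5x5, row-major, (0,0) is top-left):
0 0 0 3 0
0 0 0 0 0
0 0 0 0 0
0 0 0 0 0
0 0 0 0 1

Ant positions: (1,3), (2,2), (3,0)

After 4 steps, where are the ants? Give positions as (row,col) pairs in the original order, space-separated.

Step 1: ant0:(1,3)->N->(0,3) | ant1:(2,2)->N->(1,2) | ant2:(3,0)->N->(2,0)
  grid max=4 at (0,3)
Step 2: ant0:(0,3)->E->(0,4) | ant1:(1,2)->N->(0,2) | ant2:(2,0)->N->(1,0)
  grid max=3 at (0,3)
Step 3: ant0:(0,4)->W->(0,3) | ant1:(0,2)->E->(0,3) | ant2:(1,0)->N->(0,0)
  grid max=6 at (0,3)
Step 4: ant0:(0,3)->E->(0,4) | ant1:(0,3)->E->(0,4) | ant2:(0,0)->E->(0,1)
  grid max=5 at (0,3)

(0,4) (0,4) (0,1)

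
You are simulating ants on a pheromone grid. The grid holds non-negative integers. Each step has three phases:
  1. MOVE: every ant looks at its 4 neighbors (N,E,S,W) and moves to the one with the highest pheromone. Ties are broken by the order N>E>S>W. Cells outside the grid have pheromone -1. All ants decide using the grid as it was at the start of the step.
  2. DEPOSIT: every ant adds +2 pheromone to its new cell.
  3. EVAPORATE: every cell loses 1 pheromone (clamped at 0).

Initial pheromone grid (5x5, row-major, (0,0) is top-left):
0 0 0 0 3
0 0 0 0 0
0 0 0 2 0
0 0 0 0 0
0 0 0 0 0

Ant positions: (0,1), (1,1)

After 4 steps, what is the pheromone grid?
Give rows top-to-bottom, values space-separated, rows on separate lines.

After step 1: ants at (0,2),(0,1)
  0 1 1 0 2
  0 0 0 0 0
  0 0 0 1 0
  0 0 0 0 0
  0 0 0 0 0
After step 2: ants at (0,1),(0,2)
  0 2 2 0 1
  0 0 0 0 0
  0 0 0 0 0
  0 0 0 0 0
  0 0 0 0 0
After step 3: ants at (0,2),(0,1)
  0 3 3 0 0
  0 0 0 0 0
  0 0 0 0 0
  0 0 0 0 0
  0 0 0 0 0
After step 4: ants at (0,1),(0,2)
  0 4 4 0 0
  0 0 0 0 0
  0 0 0 0 0
  0 0 0 0 0
  0 0 0 0 0

0 4 4 0 0
0 0 0 0 0
0 0 0 0 0
0 0 0 0 0
0 0 0 0 0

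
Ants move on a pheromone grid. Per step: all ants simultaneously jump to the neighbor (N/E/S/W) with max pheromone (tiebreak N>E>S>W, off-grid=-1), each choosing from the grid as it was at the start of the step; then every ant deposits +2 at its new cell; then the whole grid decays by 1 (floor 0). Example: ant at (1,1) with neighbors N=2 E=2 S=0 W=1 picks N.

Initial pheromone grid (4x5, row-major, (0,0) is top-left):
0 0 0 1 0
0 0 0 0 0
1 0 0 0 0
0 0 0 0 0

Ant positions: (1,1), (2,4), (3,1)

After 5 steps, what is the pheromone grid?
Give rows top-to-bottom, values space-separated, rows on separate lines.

After step 1: ants at (0,1),(1,4),(2,1)
  0 1 0 0 0
  0 0 0 0 1
  0 1 0 0 0
  0 0 0 0 0
After step 2: ants at (0,2),(0,4),(1,1)
  0 0 1 0 1
  0 1 0 0 0
  0 0 0 0 0
  0 0 0 0 0
After step 3: ants at (0,3),(1,4),(0,1)
  0 1 0 1 0
  0 0 0 0 1
  0 0 0 0 0
  0 0 0 0 0
After step 4: ants at (0,4),(0,4),(0,2)
  0 0 1 0 3
  0 0 0 0 0
  0 0 0 0 0
  0 0 0 0 0
After step 5: ants at (1,4),(1,4),(0,3)
  0 0 0 1 2
  0 0 0 0 3
  0 0 0 0 0
  0 0 0 0 0

0 0 0 1 2
0 0 0 0 3
0 0 0 0 0
0 0 0 0 0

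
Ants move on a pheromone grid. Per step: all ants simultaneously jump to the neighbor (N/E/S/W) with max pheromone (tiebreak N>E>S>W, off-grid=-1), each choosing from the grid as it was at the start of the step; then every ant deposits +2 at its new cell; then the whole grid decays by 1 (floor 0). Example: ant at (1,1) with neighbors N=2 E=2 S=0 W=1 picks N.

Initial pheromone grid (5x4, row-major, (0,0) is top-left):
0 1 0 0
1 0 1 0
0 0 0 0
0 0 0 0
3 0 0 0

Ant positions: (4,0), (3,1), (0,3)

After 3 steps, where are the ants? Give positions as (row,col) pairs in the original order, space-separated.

Step 1: ant0:(4,0)->N->(3,0) | ant1:(3,1)->N->(2,1) | ant2:(0,3)->S->(1,3)
  grid max=2 at (4,0)
Step 2: ant0:(3,0)->S->(4,0) | ant1:(2,1)->N->(1,1) | ant2:(1,3)->N->(0,3)
  grid max=3 at (4,0)
Step 3: ant0:(4,0)->N->(3,0) | ant1:(1,1)->N->(0,1) | ant2:(0,3)->S->(1,3)
  grid max=2 at (4,0)

(3,0) (0,1) (1,3)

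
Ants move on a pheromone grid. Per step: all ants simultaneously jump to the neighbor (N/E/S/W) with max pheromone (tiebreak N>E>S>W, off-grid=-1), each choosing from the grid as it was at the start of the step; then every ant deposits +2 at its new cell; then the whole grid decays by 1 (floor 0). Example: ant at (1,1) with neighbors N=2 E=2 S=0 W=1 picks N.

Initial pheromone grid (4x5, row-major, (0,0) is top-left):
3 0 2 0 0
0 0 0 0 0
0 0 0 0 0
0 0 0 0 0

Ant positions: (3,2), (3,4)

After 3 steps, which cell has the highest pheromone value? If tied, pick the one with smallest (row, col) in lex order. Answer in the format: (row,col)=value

Answer: (0,2)=1

Derivation:
Step 1: ant0:(3,2)->N->(2,2) | ant1:(3,4)->N->(2,4)
  grid max=2 at (0,0)
Step 2: ant0:(2,2)->N->(1,2) | ant1:(2,4)->N->(1,4)
  grid max=1 at (0,0)
Step 3: ant0:(1,2)->N->(0,2) | ant1:(1,4)->N->(0,4)
  grid max=1 at (0,2)
Final grid:
  0 0 1 0 1
  0 0 0 0 0
  0 0 0 0 0
  0 0 0 0 0
Max pheromone 1 at (0,2)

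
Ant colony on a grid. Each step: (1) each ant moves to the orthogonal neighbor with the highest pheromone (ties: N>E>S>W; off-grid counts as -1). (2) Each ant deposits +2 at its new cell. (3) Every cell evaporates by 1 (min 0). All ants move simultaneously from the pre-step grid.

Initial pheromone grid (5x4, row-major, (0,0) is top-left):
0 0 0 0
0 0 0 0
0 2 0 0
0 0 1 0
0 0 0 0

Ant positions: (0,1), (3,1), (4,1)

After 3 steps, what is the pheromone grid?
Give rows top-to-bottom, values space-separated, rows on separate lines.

After step 1: ants at (0,2),(2,1),(3,1)
  0 0 1 0
  0 0 0 0
  0 3 0 0
  0 1 0 0
  0 0 0 0
After step 2: ants at (0,3),(3,1),(2,1)
  0 0 0 1
  0 0 0 0
  0 4 0 0
  0 2 0 0
  0 0 0 0
After step 3: ants at (1,3),(2,1),(3,1)
  0 0 0 0
  0 0 0 1
  0 5 0 0
  0 3 0 0
  0 0 0 0

0 0 0 0
0 0 0 1
0 5 0 0
0 3 0 0
0 0 0 0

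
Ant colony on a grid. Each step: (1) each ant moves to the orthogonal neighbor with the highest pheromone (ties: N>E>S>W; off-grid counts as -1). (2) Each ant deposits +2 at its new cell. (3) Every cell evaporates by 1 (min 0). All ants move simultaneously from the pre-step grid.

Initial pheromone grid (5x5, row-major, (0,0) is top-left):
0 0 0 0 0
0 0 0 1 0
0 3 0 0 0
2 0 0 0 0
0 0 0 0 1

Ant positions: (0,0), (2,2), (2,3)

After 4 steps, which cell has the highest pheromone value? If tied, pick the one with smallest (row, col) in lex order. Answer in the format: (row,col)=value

Step 1: ant0:(0,0)->E->(0,1) | ant1:(2,2)->W->(2,1) | ant2:(2,3)->N->(1,3)
  grid max=4 at (2,1)
Step 2: ant0:(0,1)->E->(0,2) | ant1:(2,1)->N->(1,1) | ant2:(1,3)->N->(0,3)
  grid max=3 at (2,1)
Step 3: ant0:(0,2)->E->(0,3) | ant1:(1,1)->S->(2,1) | ant2:(0,3)->S->(1,3)
  grid max=4 at (2,1)
Step 4: ant0:(0,3)->S->(1,3) | ant1:(2,1)->N->(1,1) | ant2:(1,3)->N->(0,3)
  grid max=3 at (0,3)
Final grid:
  0 0 0 3 0
  0 1 0 3 0
  0 3 0 0 0
  0 0 0 0 0
  0 0 0 0 0
Max pheromone 3 at (0,3)

Answer: (0,3)=3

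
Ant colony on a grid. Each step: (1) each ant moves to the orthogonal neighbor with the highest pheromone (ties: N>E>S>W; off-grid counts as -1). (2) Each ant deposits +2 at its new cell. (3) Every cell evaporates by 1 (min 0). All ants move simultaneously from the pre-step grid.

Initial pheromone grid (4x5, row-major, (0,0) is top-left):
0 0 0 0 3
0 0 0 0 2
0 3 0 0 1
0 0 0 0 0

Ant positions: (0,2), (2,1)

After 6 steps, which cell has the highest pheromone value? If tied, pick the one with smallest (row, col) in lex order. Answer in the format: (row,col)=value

Step 1: ant0:(0,2)->E->(0,3) | ant1:(2,1)->N->(1,1)
  grid max=2 at (0,4)
Step 2: ant0:(0,3)->E->(0,4) | ant1:(1,1)->S->(2,1)
  grid max=3 at (0,4)
Step 3: ant0:(0,4)->S->(1,4) | ant1:(2,1)->N->(1,1)
  grid max=2 at (0,4)
Step 4: ant0:(1,4)->N->(0,4) | ant1:(1,1)->S->(2,1)
  grid max=3 at (0,4)
Step 5: ant0:(0,4)->S->(1,4) | ant1:(2,1)->N->(1,1)
  grid max=2 at (0,4)
Step 6: ant0:(1,4)->N->(0,4) | ant1:(1,1)->S->(2,1)
  grid max=3 at (0,4)
Final grid:
  0 0 0 0 3
  0 0 0 0 0
  0 3 0 0 0
  0 0 0 0 0
Max pheromone 3 at (0,4)

Answer: (0,4)=3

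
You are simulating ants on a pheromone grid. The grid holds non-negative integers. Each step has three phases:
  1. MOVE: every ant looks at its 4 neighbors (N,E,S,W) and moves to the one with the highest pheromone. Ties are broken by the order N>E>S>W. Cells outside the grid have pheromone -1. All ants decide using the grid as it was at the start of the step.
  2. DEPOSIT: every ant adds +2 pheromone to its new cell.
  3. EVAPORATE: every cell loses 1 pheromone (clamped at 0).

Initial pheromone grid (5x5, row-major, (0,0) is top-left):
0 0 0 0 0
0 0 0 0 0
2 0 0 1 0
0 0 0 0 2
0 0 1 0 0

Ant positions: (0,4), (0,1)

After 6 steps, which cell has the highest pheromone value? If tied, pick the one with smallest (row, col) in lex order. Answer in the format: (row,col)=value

Answer: (0,3)=5

Derivation:
Step 1: ant0:(0,4)->S->(1,4) | ant1:(0,1)->E->(0,2)
  grid max=1 at (0,2)
Step 2: ant0:(1,4)->N->(0,4) | ant1:(0,2)->E->(0,3)
  grid max=1 at (0,3)
Step 3: ant0:(0,4)->W->(0,3) | ant1:(0,3)->E->(0,4)
  grid max=2 at (0,3)
Step 4: ant0:(0,3)->E->(0,4) | ant1:(0,4)->W->(0,3)
  grid max=3 at (0,3)
Step 5: ant0:(0,4)->W->(0,3) | ant1:(0,3)->E->(0,4)
  grid max=4 at (0,3)
Step 6: ant0:(0,3)->E->(0,4) | ant1:(0,4)->W->(0,3)
  grid max=5 at (0,3)
Final grid:
  0 0 0 5 5
  0 0 0 0 0
  0 0 0 0 0
  0 0 0 0 0
  0 0 0 0 0
Max pheromone 5 at (0,3)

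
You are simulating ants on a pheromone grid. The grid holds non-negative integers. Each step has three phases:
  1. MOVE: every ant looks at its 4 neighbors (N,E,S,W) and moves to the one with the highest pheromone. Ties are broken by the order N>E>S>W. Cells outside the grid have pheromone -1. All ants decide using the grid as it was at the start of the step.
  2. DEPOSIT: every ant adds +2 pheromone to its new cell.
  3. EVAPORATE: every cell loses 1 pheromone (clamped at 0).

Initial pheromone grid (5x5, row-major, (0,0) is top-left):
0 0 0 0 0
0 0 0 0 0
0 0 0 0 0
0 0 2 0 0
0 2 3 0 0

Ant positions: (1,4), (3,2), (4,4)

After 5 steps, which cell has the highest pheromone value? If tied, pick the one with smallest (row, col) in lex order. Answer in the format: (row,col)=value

Answer: (1,4)=4

Derivation:
Step 1: ant0:(1,4)->N->(0,4) | ant1:(3,2)->S->(4,2) | ant2:(4,4)->N->(3,4)
  grid max=4 at (4,2)
Step 2: ant0:(0,4)->S->(1,4) | ant1:(4,2)->N->(3,2) | ant2:(3,4)->N->(2,4)
  grid max=3 at (4,2)
Step 3: ant0:(1,4)->S->(2,4) | ant1:(3,2)->S->(4,2) | ant2:(2,4)->N->(1,4)
  grid max=4 at (4,2)
Step 4: ant0:(2,4)->N->(1,4) | ant1:(4,2)->N->(3,2) | ant2:(1,4)->S->(2,4)
  grid max=3 at (1,4)
Step 5: ant0:(1,4)->S->(2,4) | ant1:(3,2)->S->(4,2) | ant2:(2,4)->N->(1,4)
  grid max=4 at (1,4)
Final grid:
  0 0 0 0 0
  0 0 0 0 4
  0 0 0 0 4
  0 0 1 0 0
  0 0 4 0 0
Max pheromone 4 at (1,4)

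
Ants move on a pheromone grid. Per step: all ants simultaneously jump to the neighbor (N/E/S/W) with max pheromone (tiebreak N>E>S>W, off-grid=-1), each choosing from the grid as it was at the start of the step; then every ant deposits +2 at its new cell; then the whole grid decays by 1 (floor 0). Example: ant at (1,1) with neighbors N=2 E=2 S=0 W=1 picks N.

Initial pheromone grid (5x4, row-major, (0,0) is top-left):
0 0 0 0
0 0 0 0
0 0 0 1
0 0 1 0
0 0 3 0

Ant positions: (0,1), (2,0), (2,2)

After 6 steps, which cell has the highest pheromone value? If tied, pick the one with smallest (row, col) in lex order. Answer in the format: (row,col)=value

Step 1: ant0:(0,1)->E->(0,2) | ant1:(2,0)->N->(1,0) | ant2:(2,2)->E->(2,3)
  grid max=2 at (2,3)
Step 2: ant0:(0,2)->E->(0,3) | ant1:(1,0)->N->(0,0) | ant2:(2,3)->N->(1,3)
  grid max=1 at (0,0)
Step 3: ant0:(0,3)->S->(1,3) | ant1:(0,0)->E->(0,1) | ant2:(1,3)->N->(0,3)
  grid max=2 at (0,3)
Step 4: ant0:(1,3)->N->(0,3) | ant1:(0,1)->E->(0,2) | ant2:(0,3)->S->(1,3)
  grid max=3 at (0,3)
Step 5: ant0:(0,3)->S->(1,3) | ant1:(0,2)->E->(0,3) | ant2:(1,3)->N->(0,3)
  grid max=6 at (0,3)
Step 6: ant0:(1,3)->N->(0,3) | ant1:(0,3)->S->(1,3) | ant2:(0,3)->S->(1,3)
  grid max=7 at (0,3)
Final grid:
  0 0 0 7
  0 0 0 7
  0 0 0 0
  0 0 0 0
  0 0 0 0
Max pheromone 7 at (0,3)

Answer: (0,3)=7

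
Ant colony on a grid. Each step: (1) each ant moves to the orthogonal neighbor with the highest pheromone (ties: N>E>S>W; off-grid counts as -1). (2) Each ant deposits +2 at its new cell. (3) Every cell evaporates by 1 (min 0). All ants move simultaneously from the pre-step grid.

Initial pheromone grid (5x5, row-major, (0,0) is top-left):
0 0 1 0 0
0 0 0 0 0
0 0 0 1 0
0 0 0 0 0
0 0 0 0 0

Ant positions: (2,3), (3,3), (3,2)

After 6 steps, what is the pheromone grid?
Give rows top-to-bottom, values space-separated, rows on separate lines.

After step 1: ants at (1,3),(2,3),(2,2)
  0 0 0 0 0
  0 0 0 1 0
  0 0 1 2 0
  0 0 0 0 0
  0 0 0 0 0
After step 2: ants at (2,3),(1,3),(2,3)
  0 0 0 0 0
  0 0 0 2 0
  0 0 0 5 0
  0 0 0 0 0
  0 0 0 0 0
After step 3: ants at (1,3),(2,3),(1,3)
  0 0 0 0 0
  0 0 0 5 0
  0 0 0 6 0
  0 0 0 0 0
  0 0 0 0 0
After step 4: ants at (2,3),(1,3),(2,3)
  0 0 0 0 0
  0 0 0 6 0
  0 0 0 9 0
  0 0 0 0 0
  0 0 0 0 0
After step 5: ants at (1,3),(2,3),(1,3)
  0 0 0 0 0
  0 0 0 9 0
  0 0 0 10 0
  0 0 0 0 0
  0 0 0 0 0
After step 6: ants at (2,3),(1,3),(2,3)
  0 0 0 0 0
  0 0 0 10 0
  0 0 0 13 0
  0 0 0 0 0
  0 0 0 0 0

0 0 0 0 0
0 0 0 10 0
0 0 0 13 0
0 0 0 0 0
0 0 0 0 0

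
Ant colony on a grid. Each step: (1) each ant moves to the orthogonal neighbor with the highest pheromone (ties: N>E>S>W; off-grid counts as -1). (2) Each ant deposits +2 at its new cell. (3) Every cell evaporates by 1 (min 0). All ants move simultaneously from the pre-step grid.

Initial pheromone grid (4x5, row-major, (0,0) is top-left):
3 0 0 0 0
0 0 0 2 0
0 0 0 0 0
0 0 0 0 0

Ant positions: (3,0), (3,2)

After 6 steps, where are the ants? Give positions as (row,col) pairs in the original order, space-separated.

Step 1: ant0:(3,0)->N->(2,0) | ant1:(3,2)->N->(2,2)
  grid max=2 at (0,0)
Step 2: ant0:(2,0)->N->(1,0) | ant1:(2,2)->N->(1,2)
  grid max=1 at (0,0)
Step 3: ant0:(1,0)->N->(0,0) | ant1:(1,2)->N->(0,2)
  grid max=2 at (0,0)
Step 4: ant0:(0,0)->E->(0,1) | ant1:(0,2)->E->(0,3)
  grid max=1 at (0,0)
Step 5: ant0:(0,1)->W->(0,0) | ant1:(0,3)->E->(0,4)
  grid max=2 at (0,0)
Step 6: ant0:(0,0)->E->(0,1) | ant1:(0,4)->S->(1,4)
  grid max=1 at (0,0)

(0,1) (1,4)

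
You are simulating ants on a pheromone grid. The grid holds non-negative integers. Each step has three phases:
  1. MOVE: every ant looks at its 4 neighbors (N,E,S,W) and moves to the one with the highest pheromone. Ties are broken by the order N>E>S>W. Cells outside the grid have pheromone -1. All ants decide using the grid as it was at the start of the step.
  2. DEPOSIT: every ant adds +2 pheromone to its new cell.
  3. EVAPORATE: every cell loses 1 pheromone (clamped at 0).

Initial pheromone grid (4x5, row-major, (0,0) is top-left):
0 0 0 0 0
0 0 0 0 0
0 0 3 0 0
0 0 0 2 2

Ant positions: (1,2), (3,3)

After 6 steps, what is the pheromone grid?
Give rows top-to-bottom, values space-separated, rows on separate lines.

After step 1: ants at (2,2),(3,4)
  0 0 0 0 0
  0 0 0 0 0
  0 0 4 0 0
  0 0 0 1 3
After step 2: ants at (1,2),(3,3)
  0 0 0 0 0
  0 0 1 0 0
  0 0 3 0 0
  0 0 0 2 2
After step 3: ants at (2,2),(3,4)
  0 0 0 0 0
  0 0 0 0 0
  0 0 4 0 0
  0 0 0 1 3
After step 4: ants at (1,2),(3,3)
  0 0 0 0 0
  0 0 1 0 0
  0 0 3 0 0
  0 0 0 2 2
After step 5: ants at (2,2),(3,4)
  0 0 0 0 0
  0 0 0 0 0
  0 0 4 0 0
  0 0 0 1 3
After step 6: ants at (1,2),(3,3)
  0 0 0 0 0
  0 0 1 0 0
  0 0 3 0 0
  0 0 0 2 2

0 0 0 0 0
0 0 1 0 0
0 0 3 0 0
0 0 0 2 2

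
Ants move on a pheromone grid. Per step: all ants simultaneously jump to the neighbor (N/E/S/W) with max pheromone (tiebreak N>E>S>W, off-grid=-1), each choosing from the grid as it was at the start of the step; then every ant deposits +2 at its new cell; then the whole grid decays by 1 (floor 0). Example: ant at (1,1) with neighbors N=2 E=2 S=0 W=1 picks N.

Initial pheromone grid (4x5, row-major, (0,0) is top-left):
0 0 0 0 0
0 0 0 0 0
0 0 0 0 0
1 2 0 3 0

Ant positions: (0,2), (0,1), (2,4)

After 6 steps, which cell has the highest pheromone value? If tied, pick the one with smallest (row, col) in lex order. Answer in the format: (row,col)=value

Step 1: ant0:(0,2)->E->(0,3) | ant1:(0,1)->E->(0,2) | ant2:(2,4)->N->(1,4)
  grid max=2 at (3,3)
Step 2: ant0:(0,3)->W->(0,2) | ant1:(0,2)->E->(0,3) | ant2:(1,4)->N->(0,4)
  grid max=2 at (0,2)
Step 3: ant0:(0,2)->E->(0,3) | ant1:(0,3)->W->(0,2) | ant2:(0,4)->W->(0,3)
  grid max=5 at (0,3)
Step 4: ant0:(0,3)->W->(0,2) | ant1:(0,2)->E->(0,3) | ant2:(0,3)->W->(0,2)
  grid max=6 at (0,2)
Step 5: ant0:(0,2)->E->(0,3) | ant1:(0,3)->W->(0,2) | ant2:(0,2)->E->(0,3)
  grid max=9 at (0,3)
Step 6: ant0:(0,3)->W->(0,2) | ant1:(0,2)->E->(0,3) | ant2:(0,3)->W->(0,2)
  grid max=10 at (0,2)
Final grid:
  0 0 10 10 0
  0 0 0 0 0
  0 0 0 0 0
  0 0 0 0 0
Max pheromone 10 at (0,2)

Answer: (0,2)=10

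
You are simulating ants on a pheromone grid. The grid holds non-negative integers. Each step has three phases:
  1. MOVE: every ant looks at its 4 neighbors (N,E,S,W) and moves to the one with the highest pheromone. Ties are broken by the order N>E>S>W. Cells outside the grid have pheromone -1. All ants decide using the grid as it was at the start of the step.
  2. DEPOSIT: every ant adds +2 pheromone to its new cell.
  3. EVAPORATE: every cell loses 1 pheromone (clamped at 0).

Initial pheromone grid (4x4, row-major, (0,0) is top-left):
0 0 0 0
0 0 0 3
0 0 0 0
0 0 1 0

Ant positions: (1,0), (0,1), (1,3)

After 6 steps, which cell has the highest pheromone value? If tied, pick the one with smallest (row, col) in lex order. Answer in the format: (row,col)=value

Step 1: ant0:(1,0)->N->(0,0) | ant1:(0,1)->E->(0,2) | ant2:(1,3)->N->(0,3)
  grid max=2 at (1,3)
Step 2: ant0:(0,0)->E->(0,1) | ant1:(0,2)->E->(0,3) | ant2:(0,3)->S->(1,3)
  grid max=3 at (1,3)
Step 3: ant0:(0,1)->E->(0,2) | ant1:(0,3)->S->(1,3) | ant2:(1,3)->N->(0,3)
  grid max=4 at (1,3)
Step 4: ant0:(0,2)->E->(0,3) | ant1:(1,3)->N->(0,3) | ant2:(0,3)->S->(1,3)
  grid max=6 at (0,3)
Step 5: ant0:(0,3)->S->(1,3) | ant1:(0,3)->S->(1,3) | ant2:(1,3)->N->(0,3)
  grid max=8 at (1,3)
Step 6: ant0:(1,3)->N->(0,3) | ant1:(1,3)->N->(0,3) | ant2:(0,3)->S->(1,3)
  grid max=10 at (0,3)
Final grid:
  0 0 0 10
  0 0 0 9
  0 0 0 0
  0 0 0 0
Max pheromone 10 at (0,3)

Answer: (0,3)=10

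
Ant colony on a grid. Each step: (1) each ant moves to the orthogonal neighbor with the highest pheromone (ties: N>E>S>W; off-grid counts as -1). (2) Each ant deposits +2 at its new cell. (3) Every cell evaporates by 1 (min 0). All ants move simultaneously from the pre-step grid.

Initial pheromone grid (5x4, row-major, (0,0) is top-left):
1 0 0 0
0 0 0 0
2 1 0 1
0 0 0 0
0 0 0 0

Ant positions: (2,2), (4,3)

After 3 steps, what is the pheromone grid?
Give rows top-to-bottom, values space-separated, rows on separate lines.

After step 1: ants at (2,3),(3,3)
  0 0 0 0
  0 0 0 0
  1 0 0 2
  0 0 0 1
  0 0 0 0
After step 2: ants at (3,3),(2,3)
  0 0 0 0
  0 0 0 0
  0 0 0 3
  0 0 0 2
  0 0 0 0
After step 3: ants at (2,3),(3,3)
  0 0 0 0
  0 0 0 0
  0 0 0 4
  0 0 0 3
  0 0 0 0

0 0 0 0
0 0 0 0
0 0 0 4
0 0 0 3
0 0 0 0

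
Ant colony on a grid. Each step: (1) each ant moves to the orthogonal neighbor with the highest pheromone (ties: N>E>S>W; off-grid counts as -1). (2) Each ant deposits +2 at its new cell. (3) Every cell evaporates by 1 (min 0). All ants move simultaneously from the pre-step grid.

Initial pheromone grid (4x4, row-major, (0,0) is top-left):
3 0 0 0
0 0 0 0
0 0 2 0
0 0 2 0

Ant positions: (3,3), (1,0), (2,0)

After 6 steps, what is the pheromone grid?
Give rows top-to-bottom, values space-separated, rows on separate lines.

After step 1: ants at (3,2),(0,0),(1,0)
  4 0 0 0
  1 0 0 0
  0 0 1 0
  0 0 3 0
After step 2: ants at (2,2),(1,0),(0,0)
  5 0 0 0
  2 0 0 0
  0 0 2 0
  0 0 2 0
After step 3: ants at (3,2),(0,0),(1,0)
  6 0 0 0
  3 0 0 0
  0 0 1 0
  0 0 3 0
After step 4: ants at (2,2),(1,0),(0,0)
  7 0 0 0
  4 0 0 0
  0 0 2 0
  0 0 2 0
After step 5: ants at (3,2),(0,0),(1,0)
  8 0 0 0
  5 0 0 0
  0 0 1 0
  0 0 3 0
After step 6: ants at (2,2),(1,0),(0,0)
  9 0 0 0
  6 0 0 0
  0 0 2 0
  0 0 2 0

9 0 0 0
6 0 0 0
0 0 2 0
0 0 2 0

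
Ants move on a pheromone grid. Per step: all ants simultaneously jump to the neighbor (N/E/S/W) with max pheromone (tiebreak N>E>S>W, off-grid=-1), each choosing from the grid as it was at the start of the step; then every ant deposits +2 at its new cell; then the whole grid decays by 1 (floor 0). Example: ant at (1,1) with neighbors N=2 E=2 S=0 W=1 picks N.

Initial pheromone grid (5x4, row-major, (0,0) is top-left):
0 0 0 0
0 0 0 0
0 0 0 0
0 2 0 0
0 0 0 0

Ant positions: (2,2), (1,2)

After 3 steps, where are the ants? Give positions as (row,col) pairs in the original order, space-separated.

Step 1: ant0:(2,2)->N->(1,2) | ant1:(1,2)->N->(0,2)
  grid max=1 at (0,2)
Step 2: ant0:(1,2)->N->(0,2) | ant1:(0,2)->S->(1,2)
  grid max=2 at (0,2)
Step 3: ant0:(0,2)->S->(1,2) | ant1:(1,2)->N->(0,2)
  grid max=3 at (0,2)

(1,2) (0,2)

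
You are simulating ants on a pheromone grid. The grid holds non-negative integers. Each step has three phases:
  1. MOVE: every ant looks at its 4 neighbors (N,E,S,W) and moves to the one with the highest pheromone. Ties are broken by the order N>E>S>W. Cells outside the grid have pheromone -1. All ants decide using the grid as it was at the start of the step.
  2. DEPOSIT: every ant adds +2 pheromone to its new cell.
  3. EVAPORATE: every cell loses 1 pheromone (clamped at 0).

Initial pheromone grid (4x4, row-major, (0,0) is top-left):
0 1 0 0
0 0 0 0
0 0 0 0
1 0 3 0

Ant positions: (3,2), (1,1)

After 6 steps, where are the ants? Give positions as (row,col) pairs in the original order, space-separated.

Step 1: ant0:(3,2)->N->(2,2) | ant1:(1,1)->N->(0,1)
  grid max=2 at (0,1)
Step 2: ant0:(2,2)->S->(3,2) | ant1:(0,1)->E->(0,2)
  grid max=3 at (3,2)
Step 3: ant0:(3,2)->N->(2,2) | ant1:(0,2)->W->(0,1)
  grid max=2 at (0,1)
Step 4: ant0:(2,2)->S->(3,2) | ant1:(0,1)->E->(0,2)
  grid max=3 at (3,2)
Step 5: ant0:(3,2)->N->(2,2) | ant1:(0,2)->W->(0,1)
  grid max=2 at (0,1)
Step 6: ant0:(2,2)->S->(3,2) | ant1:(0,1)->E->(0,2)
  grid max=3 at (3,2)

(3,2) (0,2)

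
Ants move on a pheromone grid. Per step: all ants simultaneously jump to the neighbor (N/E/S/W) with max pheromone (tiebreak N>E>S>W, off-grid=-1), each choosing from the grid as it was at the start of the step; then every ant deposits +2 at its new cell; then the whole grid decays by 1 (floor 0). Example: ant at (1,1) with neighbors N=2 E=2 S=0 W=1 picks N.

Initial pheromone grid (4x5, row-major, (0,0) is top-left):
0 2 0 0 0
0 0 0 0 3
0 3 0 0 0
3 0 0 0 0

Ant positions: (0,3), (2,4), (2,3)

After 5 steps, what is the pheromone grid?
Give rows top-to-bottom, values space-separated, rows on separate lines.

After step 1: ants at (0,4),(1,4),(1,3)
  0 1 0 0 1
  0 0 0 1 4
  0 2 0 0 0
  2 0 0 0 0
After step 2: ants at (1,4),(0,4),(1,4)
  0 0 0 0 2
  0 0 0 0 7
  0 1 0 0 0
  1 0 0 0 0
After step 3: ants at (0,4),(1,4),(0,4)
  0 0 0 0 5
  0 0 0 0 8
  0 0 0 0 0
  0 0 0 0 0
After step 4: ants at (1,4),(0,4),(1,4)
  0 0 0 0 6
  0 0 0 0 11
  0 0 0 0 0
  0 0 0 0 0
After step 5: ants at (0,4),(1,4),(0,4)
  0 0 0 0 9
  0 0 0 0 12
  0 0 0 0 0
  0 0 0 0 0

0 0 0 0 9
0 0 0 0 12
0 0 0 0 0
0 0 0 0 0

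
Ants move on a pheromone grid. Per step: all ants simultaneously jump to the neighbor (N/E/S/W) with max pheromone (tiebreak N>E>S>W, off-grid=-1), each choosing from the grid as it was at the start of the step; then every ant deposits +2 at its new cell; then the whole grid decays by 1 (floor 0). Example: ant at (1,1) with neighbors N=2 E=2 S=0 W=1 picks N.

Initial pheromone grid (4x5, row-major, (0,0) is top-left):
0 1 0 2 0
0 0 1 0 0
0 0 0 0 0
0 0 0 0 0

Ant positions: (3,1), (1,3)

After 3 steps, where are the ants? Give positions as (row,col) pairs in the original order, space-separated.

Step 1: ant0:(3,1)->N->(2,1) | ant1:(1,3)->N->(0,3)
  grid max=3 at (0,3)
Step 2: ant0:(2,1)->N->(1,1) | ant1:(0,3)->E->(0,4)
  grid max=2 at (0,3)
Step 3: ant0:(1,1)->N->(0,1) | ant1:(0,4)->W->(0,3)
  grid max=3 at (0,3)

(0,1) (0,3)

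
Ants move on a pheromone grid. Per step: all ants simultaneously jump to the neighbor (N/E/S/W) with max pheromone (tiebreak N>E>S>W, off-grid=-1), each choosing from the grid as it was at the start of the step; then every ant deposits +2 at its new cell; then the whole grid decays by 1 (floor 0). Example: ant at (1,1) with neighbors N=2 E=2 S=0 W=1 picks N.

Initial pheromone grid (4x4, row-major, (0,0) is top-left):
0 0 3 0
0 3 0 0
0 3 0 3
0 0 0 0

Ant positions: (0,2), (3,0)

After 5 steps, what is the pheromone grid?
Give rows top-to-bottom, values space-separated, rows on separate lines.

After step 1: ants at (0,3),(2,0)
  0 0 2 1
  0 2 0 0
  1 2 0 2
  0 0 0 0
After step 2: ants at (0,2),(2,1)
  0 0 3 0
  0 1 0 0
  0 3 0 1
  0 0 0 0
After step 3: ants at (0,3),(1,1)
  0 0 2 1
  0 2 0 0
  0 2 0 0
  0 0 0 0
After step 4: ants at (0,2),(2,1)
  0 0 3 0
  0 1 0 0
  0 3 0 0
  0 0 0 0
After step 5: ants at (0,3),(1,1)
  0 0 2 1
  0 2 0 0
  0 2 0 0
  0 0 0 0

0 0 2 1
0 2 0 0
0 2 0 0
0 0 0 0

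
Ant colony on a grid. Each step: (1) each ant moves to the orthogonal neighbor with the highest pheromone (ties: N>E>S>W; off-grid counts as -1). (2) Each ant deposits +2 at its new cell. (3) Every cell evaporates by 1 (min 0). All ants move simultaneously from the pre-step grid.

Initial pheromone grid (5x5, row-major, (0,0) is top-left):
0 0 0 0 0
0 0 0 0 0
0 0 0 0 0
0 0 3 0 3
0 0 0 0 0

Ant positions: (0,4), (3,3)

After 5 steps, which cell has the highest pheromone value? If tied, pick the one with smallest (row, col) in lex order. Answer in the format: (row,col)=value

Answer: (3,4)=4

Derivation:
Step 1: ant0:(0,4)->S->(1,4) | ant1:(3,3)->E->(3,4)
  grid max=4 at (3,4)
Step 2: ant0:(1,4)->N->(0,4) | ant1:(3,4)->N->(2,4)
  grid max=3 at (3,4)
Step 3: ant0:(0,4)->S->(1,4) | ant1:(2,4)->S->(3,4)
  grid max=4 at (3,4)
Step 4: ant0:(1,4)->N->(0,4) | ant1:(3,4)->N->(2,4)
  grid max=3 at (3,4)
Step 5: ant0:(0,4)->S->(1,4) | ant1:(2,4)->S->(3,4)
  grid max=4 at (3,4)
Final grid:
  0 0 0 0 0
  0 0 0 0 1
  0 0 0 0 0
  0 0 0 0 4
  0 0 0 0 0
Max pheromone 4 at (3,4)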